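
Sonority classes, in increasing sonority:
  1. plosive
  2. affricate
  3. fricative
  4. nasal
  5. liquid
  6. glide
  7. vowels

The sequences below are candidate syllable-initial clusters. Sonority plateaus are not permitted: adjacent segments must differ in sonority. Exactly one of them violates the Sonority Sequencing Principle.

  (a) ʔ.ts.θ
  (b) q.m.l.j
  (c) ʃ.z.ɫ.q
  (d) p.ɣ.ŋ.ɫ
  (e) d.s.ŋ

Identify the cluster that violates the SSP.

c

(a) 1-2-3 → obeys
(b) 1-4-5-6 → obeys
(c) 3-3-5-1 → violates
(d) 1-3-4-5 → obeys
(e) 1-3-4 → obeys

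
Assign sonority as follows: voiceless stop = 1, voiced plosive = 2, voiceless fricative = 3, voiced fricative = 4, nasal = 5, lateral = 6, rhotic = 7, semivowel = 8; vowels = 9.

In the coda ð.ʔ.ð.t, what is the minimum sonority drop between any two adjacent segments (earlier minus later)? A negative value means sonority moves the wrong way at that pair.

/ð/ — voiced fricative, sonority 4.
/ʔ/ — voiceless stop, sonority 1.
/ð/ — voiced fricative, sonority 4.
/t/ — voiceless stop, sonority 1.
/ð/→/ʔ/: change +3.
/ʔ/→/ð/: change -3.
/ð/→/t/: change +3.
Minimum = -3.

-3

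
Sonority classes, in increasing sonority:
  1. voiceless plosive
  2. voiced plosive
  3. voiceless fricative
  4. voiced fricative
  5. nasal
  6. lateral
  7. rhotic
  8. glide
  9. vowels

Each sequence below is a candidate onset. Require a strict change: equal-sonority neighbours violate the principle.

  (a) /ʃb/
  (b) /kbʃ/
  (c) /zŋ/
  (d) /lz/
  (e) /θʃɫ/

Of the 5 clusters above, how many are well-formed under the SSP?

(a) /ʃb/: profile 3-2 — violates.
(b) /kbʃ/: profile 1-2-3 — obeys.
(c) /zŋ/: profile 4-5 — obeys.
(d) /lz/: profile 6-4 — violates.
(e) /θʃɫ/: profile 3-3-6 — violates.

2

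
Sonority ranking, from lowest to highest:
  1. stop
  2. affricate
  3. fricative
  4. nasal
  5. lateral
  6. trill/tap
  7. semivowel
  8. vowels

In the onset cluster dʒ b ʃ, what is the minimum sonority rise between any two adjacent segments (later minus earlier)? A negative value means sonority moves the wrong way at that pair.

/dʒ/ — affricate, sonority 2.
/b/ — stop, sonority 1.
/ʃ/ — fricative, sonority 3.
/dʒ/→/b/: change -1.
/b/→/ʃ/: change +2.
Minimum = -1.

-1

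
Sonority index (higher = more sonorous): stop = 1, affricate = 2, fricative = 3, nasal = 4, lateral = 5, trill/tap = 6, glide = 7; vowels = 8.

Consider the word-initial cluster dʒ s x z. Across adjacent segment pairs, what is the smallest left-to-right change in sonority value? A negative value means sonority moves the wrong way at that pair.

/dʒ/: affricate = 2.
/s/: fricative = 3.
/x/: fricative = 3.
/z/: fricative = 3.
/dʒ/→/s/: change +1.
/s/→/x/: change +0.
/x/→/z/: change +0.
Minimum = 0.

0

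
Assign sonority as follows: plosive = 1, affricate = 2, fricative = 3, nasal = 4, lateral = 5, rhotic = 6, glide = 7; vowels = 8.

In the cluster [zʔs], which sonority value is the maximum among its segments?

/z/: fricative = 3.
/ʔ/: plosive = 1.
/s/: fricative = 3.
The maximum is 3.

3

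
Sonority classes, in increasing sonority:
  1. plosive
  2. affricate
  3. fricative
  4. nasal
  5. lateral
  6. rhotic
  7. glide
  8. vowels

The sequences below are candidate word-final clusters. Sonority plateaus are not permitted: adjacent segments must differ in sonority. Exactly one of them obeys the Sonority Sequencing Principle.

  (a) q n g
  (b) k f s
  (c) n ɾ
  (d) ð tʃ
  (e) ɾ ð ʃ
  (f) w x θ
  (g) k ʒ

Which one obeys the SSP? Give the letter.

(a) q n g: profile 1-4-1 — violates.
(b) k f s: profile 1-3-3 — violates.
(c) n ɾ: profile 4-6 — violates.
(d) ð tʃ: profile 3-2 — obeys.
(e) ɾ ð ʃ: profile 6-3-3 — violates.
(f) w x θ: profile 7-3-3 — violates.
(g) k ʒ: profile 1-3 — violates.

d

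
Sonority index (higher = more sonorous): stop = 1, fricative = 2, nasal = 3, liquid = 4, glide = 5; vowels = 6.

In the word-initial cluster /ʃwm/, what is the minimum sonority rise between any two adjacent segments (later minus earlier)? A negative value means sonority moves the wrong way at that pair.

-2

/ʃ/ is a fricative (sonority 2).
/w/ is a glide (sonority 5).
/m/ is a nasal (sonority 3).
/ʃ/→/w/: change +3.
/w/→/m/: change -2.
Minimum = -2.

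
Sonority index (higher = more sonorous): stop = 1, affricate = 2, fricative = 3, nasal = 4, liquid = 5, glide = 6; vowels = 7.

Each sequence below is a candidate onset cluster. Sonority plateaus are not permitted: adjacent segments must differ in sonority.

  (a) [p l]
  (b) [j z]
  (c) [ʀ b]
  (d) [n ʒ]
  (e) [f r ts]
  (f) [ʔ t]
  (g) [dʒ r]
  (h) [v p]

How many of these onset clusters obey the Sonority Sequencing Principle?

2

(a) 1-5 → obeys
(b) 6-3 → violates
(c) 5-1 → violates
(d) 4-3 → violates
(e) 3-5-2 → violates
(f) 1-1 → violates
(g) 2-5 → obeys
(h) 3-1 → violates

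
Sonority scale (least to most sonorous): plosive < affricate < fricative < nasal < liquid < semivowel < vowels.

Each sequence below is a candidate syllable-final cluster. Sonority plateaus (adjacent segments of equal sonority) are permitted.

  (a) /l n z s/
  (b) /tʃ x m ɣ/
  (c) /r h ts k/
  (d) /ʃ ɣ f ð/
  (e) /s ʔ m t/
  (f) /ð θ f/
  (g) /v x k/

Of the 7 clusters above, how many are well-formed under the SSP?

5

(a) /l n z s/: profile 5-4-3-3 — obeys.
(b) /tʃ x m ɣ/: profile 2-3-4-3 — violates.
(c) /r h ts k/: profile 5-3-2-1 — obeys.
(d) /ʃ ɣ f ð/: profile 3-3-3-3 — obeys.
(e) /s ʔ m t/: profile 3-1-4-1 — violates.
(f) /ð θ f/: profile 3-3-3 — obeys.
(g) /v x k/: profile 3-3-1 — obeys.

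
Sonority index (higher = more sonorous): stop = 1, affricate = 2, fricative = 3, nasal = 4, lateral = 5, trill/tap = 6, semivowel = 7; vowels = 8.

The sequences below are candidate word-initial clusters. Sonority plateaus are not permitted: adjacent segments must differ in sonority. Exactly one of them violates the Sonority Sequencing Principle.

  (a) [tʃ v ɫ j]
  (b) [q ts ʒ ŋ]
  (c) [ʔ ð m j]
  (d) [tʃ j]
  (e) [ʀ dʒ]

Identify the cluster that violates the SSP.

(a) [tʃ v ɫ j]: profile 2-3-5-7 — obeys.
(b) [q ts ʒ ŋ]: profile 1-2-3-4 — obeys.
(c) [ʔ ð m j]: profile 1-3-4-7 — obeys.
(d) [tʃ j]: profile 2-7 — obeys.
(e) [ʀ dʒ]: profile 6-2 — violates.

e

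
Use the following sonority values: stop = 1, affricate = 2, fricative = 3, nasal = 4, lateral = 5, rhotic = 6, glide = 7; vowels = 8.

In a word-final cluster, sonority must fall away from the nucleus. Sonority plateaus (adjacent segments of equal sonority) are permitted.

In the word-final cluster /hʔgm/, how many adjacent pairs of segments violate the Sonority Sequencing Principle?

1

/h/ is a fricative (sonority 3).
/ʔ/ is a stop (sonority 1).
/g/ is a stop (sonority 1).
/m/ is a nasal (sonority 4).
/h/→/ʔ/: 3→1 (falls) — ok.
/ʔ/→/g/: 1→1 (plateau, allowed) — ok.
/g/→/m/: 1→4 (does not fall) — violation.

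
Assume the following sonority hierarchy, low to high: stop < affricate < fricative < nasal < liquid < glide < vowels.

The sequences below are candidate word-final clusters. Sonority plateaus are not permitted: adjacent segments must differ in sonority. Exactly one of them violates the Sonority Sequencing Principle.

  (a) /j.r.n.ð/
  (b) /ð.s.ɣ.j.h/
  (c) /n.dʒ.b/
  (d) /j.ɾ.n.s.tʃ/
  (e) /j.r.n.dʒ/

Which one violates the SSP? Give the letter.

(a) sonority 6-5-4-3: well-formed.
(b) sonority 3-3-3-6-3: ill-formed.
(c) sonority 4-2-1: well-formed.
(d) sonority 6-5-4-3-2: well-formed.
(e) sonority 6-5-4-2: well-formed.

b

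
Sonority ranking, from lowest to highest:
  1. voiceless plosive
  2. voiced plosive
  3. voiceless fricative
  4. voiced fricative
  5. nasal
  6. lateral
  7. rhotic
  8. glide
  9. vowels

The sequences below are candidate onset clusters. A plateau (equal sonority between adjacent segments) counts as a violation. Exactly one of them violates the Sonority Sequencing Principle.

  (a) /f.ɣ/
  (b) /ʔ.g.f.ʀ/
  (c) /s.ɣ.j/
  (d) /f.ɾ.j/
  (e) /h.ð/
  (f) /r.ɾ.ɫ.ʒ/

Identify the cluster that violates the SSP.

f

(a) /f.ɣ/: profile 3-4 — obeys.
(b) /ʔ.g.f.ʀ/: profile 1-2-3-7 — obeys.
(c) /s.ɣ.j/: profile 3-4-8 — obeys.
(d) /f.ɾ.j/: profile 3-7-8 — obeys.
(e) /h.ð/: profile 3-4 — obeys.
(f) /r.ɾ.ɫ.ʒ/: profile 7-7-6-4 — violates.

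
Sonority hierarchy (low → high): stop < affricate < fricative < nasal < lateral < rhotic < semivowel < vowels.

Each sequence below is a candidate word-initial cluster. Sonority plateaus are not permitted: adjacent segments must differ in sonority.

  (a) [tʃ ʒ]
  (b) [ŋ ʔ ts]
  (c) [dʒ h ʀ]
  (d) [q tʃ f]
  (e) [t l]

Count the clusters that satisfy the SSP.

4

(a) sonority 2-3: well-formed.
(b) sonority 4-1-2: ill-formed.
(c) sonority 2-3-6: well-formed.
(d) sonority 1-2-3: well-formed.
(e) sonority 1-5: well-formed.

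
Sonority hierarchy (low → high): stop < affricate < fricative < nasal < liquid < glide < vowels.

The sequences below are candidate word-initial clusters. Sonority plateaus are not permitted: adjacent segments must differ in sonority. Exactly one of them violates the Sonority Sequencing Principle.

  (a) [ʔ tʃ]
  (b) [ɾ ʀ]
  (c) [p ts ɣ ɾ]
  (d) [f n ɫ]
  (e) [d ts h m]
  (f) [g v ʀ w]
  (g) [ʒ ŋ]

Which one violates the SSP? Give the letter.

(a) [ʔ tʃ]: profile 1-2 — obeys.
(b) [ɾ ʀ]: profile 5-5 — violates.
(c) [p ts ɣ ɾ]: profile 1-2-3-5 — obeys.
(d) [f n ɫ]: profile 3-4-5 — obeys.
(e) [d ts h m]: profile 1-2-3-4 — obeys.
(f) [g v ʀ w]: profile 1-3-5-6 — obeys.
(g) [ʒ ŋ]: profile 3-4 — obeys.

b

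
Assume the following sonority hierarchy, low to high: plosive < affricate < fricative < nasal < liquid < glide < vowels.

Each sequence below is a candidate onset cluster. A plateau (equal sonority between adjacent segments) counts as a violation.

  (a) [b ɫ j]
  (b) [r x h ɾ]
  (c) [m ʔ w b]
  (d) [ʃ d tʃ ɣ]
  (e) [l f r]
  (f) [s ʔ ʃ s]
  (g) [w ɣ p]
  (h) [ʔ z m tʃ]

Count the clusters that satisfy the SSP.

1

(a) sonority 1-5-6: well-formed.
(b) sonority 5-3-3-5: ill-formed.
(c) sonority 4-1-6-1: ill-formed.
(d) sonority 3-1-2-3: ill-formed.
(e) sonority 5-3-5: ill-formed.
(f) sonority 3-1-3-3: ill-formed.
(g) sonority 6-3-1: ill-formed.
(h) sonority 1-3-4-2: ill-formed.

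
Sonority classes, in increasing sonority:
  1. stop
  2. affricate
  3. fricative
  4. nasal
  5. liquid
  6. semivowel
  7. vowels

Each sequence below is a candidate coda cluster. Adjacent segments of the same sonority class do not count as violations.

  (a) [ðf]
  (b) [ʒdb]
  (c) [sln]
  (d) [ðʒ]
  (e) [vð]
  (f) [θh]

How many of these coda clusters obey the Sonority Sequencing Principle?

5

(a) [ðf]: profile 3-3 — obeys.
(b) [ʒdb]: profile 3-1-1 — obeys.
(c) [sln]: profile 3-5-4 — violates.
(d) [ðʒ]: profile 3-3 — obeys.
(e) [vð]: profile 3-3 — obeys.
(f) [θh]: profile 3-3 — obeys.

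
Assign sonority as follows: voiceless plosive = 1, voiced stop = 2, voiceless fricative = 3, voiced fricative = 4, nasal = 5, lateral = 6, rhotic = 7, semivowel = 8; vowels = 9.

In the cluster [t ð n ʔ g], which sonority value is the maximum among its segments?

/t/ is a voiceless plosive (sonority 1).
/ð/ is a voiced fricative (sonority 4).
/n/ is a nasal (sonority 5).
/ʔ/ is a voiceless plosive (sonority 1).
/g/ is a voiced stop (sonority 2).
The maximum is 5.

5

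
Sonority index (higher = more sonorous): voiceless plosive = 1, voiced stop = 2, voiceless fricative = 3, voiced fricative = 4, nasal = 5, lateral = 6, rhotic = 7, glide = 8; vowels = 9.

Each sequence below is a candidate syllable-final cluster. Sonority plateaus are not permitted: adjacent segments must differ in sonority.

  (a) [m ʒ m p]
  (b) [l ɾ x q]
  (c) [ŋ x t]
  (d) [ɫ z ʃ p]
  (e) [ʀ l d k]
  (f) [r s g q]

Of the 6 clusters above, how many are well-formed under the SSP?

(a) 5-4-5-1 → violates
(b) 6-7-3-1 → violates
(c) 5-3-1 → obeys
(d) 6-4-3-1 → obeys
(e) 7-6-2-1 → obeys
(f) 7-3-2-1 → obeys

4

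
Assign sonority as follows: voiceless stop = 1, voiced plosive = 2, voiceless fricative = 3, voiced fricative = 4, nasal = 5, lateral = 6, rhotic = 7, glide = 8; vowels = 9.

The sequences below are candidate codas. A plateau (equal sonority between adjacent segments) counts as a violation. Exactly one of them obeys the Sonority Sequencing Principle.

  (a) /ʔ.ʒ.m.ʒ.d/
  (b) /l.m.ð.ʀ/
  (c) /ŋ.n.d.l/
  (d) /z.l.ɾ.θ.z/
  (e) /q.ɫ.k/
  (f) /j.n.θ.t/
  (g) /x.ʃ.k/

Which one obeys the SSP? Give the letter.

f

(a) sonority 1-4-5-4-2: ill-formed.
(b) sonority 6-5-4-7: ill-formed.
(c) sonority 5-5-2-6: ill-formed.
(d) sonority 4-6-7-3-4: ill-formed.
(e) sonority 1-6-1: ill-formed.
(f) sonority 8-5-3-1: well-formed.
(g) sonority 3-3-1: ill-formed.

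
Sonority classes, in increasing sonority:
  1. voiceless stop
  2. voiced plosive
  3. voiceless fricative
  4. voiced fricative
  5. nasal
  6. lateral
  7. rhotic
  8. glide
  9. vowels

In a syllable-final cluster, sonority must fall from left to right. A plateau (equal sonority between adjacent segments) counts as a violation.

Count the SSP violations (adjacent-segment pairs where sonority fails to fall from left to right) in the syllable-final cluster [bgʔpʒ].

/b/: voiced plosive = 2.
/g/: voiced plosive = 2.
/ʔ/: voiceless stop = 1.
/p/: voiceless stop = 1.
/ʒ/: voiced fricative = 4.
/b/→/g/: 2→2 (plateau) — violation.
/g/→/ʔ/: 2→1 (falls) — ok.
/ʔ/→/p/: 1→1 (plateau) — violation.
/p/→/ʒ/: 1→4 (does not fall) — violation.

3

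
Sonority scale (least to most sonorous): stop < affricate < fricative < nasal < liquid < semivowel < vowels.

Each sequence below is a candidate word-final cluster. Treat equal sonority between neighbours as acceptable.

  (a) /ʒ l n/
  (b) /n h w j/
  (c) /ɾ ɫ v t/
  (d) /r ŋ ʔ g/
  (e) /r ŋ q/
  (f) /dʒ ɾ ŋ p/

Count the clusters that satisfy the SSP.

3

(a) /ʒ l n/: profile 3-5-4 — violates.
(b) /n h w j/: profile 4-3-6-6 — violates.
(c) /ɾ ɫ v t/: profile 5-5-3-1 — obeys.
(d) /r ŋ ʔ g/: profile 5-4-1-1 — obeys.
(e) /r ŋ q/: profile 5-4-1 — obeys.
(f) /dʒ ɾ ŋ p/: profile 2-5-4-1 — violates.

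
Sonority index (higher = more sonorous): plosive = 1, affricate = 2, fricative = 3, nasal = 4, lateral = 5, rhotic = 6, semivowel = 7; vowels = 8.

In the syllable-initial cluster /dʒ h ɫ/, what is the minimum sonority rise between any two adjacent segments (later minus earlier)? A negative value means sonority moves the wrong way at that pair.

1

/dʒ/: affricate = 2.
/h/: fricative = 3.
/ɫ/: lateral = 5.
/dʒ/→/h/: change +1.
/h/→/ɫ/: change +2.
Minimum = 1.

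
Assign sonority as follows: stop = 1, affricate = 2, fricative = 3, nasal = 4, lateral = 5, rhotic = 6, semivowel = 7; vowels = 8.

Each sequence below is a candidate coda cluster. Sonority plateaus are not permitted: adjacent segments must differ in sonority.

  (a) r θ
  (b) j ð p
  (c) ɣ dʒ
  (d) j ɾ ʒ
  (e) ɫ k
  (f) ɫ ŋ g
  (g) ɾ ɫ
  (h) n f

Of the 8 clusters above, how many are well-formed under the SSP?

8

(a) r θ: profile 6-3 — obeys.
(b) j ð p: profile 7-3-1 — obeys.
(c) ɣ dʒ: profile 3-2 — obeys.
(d) j ɾ ʒ: profile 7-6-3 — obeys.
(e) ɫ k: profile 5-1 — obeys.
(f) ɫ ŋ g: profile 5-4-1 — obeys.
(g) ɾ ɫ: profile 6-5 — obeys.
(h) n f: profile 4-3 — obeys.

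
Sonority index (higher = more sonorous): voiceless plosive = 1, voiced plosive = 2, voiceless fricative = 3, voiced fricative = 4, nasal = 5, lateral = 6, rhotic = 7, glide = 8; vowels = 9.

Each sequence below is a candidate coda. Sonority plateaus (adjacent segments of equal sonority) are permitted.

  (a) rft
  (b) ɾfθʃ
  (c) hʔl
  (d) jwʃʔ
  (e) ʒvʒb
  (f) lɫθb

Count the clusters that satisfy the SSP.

(a) rft: profile 7-3-1 — obeys.
(b) ɾfθʃ: profile 7-3-3-3 — obeys.
(c) hʔl: profile 3-1-6 — violates.
(d) jwʃʔ: profile 8-8-3-1 — obeys.
(e) ʒvʒb: profile 4-4-4-2 — obeys.
(f) lɫθb: profile 6-6-3-2 — obeys.

5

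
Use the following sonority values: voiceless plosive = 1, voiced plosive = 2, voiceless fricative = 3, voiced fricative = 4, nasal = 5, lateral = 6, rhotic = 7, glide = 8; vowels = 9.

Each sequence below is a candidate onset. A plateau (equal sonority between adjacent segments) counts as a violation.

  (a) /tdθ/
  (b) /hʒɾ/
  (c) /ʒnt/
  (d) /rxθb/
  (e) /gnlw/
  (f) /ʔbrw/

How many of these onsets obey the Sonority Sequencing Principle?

4

(a) /tdθ/: profile 1-2-3 — obeys.
(b) /hʒɾ/: profile 3-4-7 — obeys.
(c) /ʒnt/: profile 4-5-1 — violates.
(d) /rxθb/: profile 7-3-3-2 — violates.
(e) /gnlw/: profile 2-5-6-8 — obeys.
(f) /ʔbrw/: profile 1-2-7-8 — obeys.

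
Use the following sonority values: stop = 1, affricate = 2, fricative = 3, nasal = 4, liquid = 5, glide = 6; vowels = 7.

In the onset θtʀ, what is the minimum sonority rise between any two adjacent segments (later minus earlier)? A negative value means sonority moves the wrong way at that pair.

/θ/ is a fricative (sonority 3).
/t/ is a stop (sonority 1).
/ʀ/ is a liquid (sonority 5).
/θ/→/t/: change -2.
/t/→/ʀ/: change +4.
Minimum = -2.

-2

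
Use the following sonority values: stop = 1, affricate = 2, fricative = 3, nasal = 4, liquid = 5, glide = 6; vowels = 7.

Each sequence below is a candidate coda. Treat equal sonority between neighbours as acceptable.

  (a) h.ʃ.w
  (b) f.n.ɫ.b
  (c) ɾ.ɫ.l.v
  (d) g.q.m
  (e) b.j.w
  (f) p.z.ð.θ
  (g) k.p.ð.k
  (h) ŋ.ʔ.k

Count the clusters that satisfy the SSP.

(a) sonority 3-3-6: ill-formed.
(b) sonority 3-4-5-1: ill-formed.
(c) sonority 5-5-5-3: well-formed.
(d) sonority 1-1-4: ill-formed.
(e) sonority 1-6-6: ill-formed.
(f) sonority 1-3-3-3: ill-formed.
(g) sonority 1-1-3-1: ill-formed.
(h) sonority 4-1-1: well-formed.

2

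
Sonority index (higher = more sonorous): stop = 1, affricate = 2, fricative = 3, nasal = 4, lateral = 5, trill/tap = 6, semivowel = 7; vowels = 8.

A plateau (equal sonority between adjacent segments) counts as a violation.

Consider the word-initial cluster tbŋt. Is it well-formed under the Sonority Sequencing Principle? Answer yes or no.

/t/ — stop, sonority 1.
/b/ — stop, sonority 1.
/ŋ/ — nasal, sonority 4.
/t/ — stop, sonority 1.
The profile is 1-1-4-1. Between /t/ (1) and /b/ (1) sonority does not rise, so the cluster violates the SSP.

no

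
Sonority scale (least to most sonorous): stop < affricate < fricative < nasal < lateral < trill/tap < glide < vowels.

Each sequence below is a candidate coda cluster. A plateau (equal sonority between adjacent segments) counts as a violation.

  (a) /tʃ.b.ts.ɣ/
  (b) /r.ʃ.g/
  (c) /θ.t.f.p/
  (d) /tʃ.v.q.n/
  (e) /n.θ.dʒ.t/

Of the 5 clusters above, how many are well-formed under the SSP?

2

(a) sonority 2-1-2-3: ill-formed.
(b) sonority 6-3-1: well-formed.
(c) sonority 3-1-3-1: ill-formed.
(d) sonority 2-3-1-4: ill-formed.
(e) sonority 4-3-2-1: well-formed.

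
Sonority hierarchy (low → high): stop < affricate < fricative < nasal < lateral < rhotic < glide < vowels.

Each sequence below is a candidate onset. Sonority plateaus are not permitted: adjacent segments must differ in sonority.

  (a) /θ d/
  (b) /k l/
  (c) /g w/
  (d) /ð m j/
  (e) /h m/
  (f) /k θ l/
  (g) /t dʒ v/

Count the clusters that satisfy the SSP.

(a) sonority 3-1: ill-formed.
(b) sonority 1-5: well-formed.
(c) sonority 1-7: well-formed.
(d) sonority 3-4-7: well-formed.
(e) sonority 3-4: well-formed.
(f) sonority 1-3-5: well-formed.
(g) sonority 1-2-3: well-formed.

6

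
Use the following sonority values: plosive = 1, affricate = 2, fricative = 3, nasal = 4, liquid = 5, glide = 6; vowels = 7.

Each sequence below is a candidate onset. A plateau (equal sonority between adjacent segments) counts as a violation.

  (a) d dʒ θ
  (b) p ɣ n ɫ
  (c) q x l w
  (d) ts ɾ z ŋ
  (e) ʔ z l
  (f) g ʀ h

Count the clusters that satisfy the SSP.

4

(a) d dʒ θ: profile 1-2-3 — obeys.
(b) p ɣ n ɫ: profile 1-3-4-5 — obeys.
(c) q x l w: profile 1-3-5-6 — obeys.
(d) ts ɾ z ŋ: profile 2-5-3-4 — violates.
(e) ʔ z l: profile 1-3-5 — obeys.
(f) g ʀ h: profile 1-5-3 — violates.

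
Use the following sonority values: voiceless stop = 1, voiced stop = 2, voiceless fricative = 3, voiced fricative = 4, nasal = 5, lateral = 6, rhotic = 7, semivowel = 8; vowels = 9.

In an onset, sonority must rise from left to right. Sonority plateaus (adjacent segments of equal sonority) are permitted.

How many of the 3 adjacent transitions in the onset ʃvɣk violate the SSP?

1

/ʃ/: voiceless fricative = 3.
/v/: voiced fricative = 4.
/ɣ/: voiced fricative = 4.
/k/: voiceless stop = 1.
/ʃ/→/v/: 3→4 (rises) — ok.
/v/→/ɣ/: 4→4 (plateau, allowed) — ok.
/ɣ/→/k/: 4→1 (does not rise) — violation.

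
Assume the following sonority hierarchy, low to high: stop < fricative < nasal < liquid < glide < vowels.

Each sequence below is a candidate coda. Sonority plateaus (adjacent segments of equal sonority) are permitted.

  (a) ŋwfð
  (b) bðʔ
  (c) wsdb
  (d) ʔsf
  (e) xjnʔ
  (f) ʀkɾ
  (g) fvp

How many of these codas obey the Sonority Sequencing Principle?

2

(a) 3-5-2-2 → violates
(b) 1-2-1 → violates
(c) 5-2-1-1 → obeys
(d) 1-2-2 → violates
(e) 2-5-3-1 → violates
(f) 4-1-4 → violates
(g) 2-2-1 → obeys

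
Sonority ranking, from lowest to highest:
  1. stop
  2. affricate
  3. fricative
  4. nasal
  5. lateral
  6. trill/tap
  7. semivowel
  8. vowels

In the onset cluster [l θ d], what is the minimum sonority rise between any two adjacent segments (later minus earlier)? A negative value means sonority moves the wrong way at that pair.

-2

/l/ — lateral, sonority 5.
/θ/ — fricative, sonority 3.
/d/ — stop, sonority 1.
/l/→/θ/: change -2.
/θ/→/d/: change -2.
Minimum = -2.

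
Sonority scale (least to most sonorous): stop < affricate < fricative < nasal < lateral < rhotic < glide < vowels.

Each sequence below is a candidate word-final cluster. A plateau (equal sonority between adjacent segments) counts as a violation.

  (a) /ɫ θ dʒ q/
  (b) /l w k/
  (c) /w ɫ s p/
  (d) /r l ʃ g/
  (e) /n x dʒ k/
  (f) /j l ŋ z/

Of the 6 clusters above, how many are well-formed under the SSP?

5

(a) 5-3-2-1 → obeys
(b) 5-7-1 → violates
(c) 7-5-3-1 → obeys
(d) 6-5-3-1 → obeys
(e) 4-3-2-1 → obeys
(f) 7-5-4-3 → obeys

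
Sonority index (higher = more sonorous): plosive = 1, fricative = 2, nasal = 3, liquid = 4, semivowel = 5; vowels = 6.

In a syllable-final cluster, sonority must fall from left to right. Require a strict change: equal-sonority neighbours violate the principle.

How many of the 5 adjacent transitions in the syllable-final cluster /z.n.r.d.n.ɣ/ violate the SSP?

/z/ — fricative, sonority 2.
/n/ — nasal, sonority 3.
/r/ — liquid, sonority 4.
/d/ — plosive, sonority 1.
/n/ — nasal, sonority 3.
/ɣ/ — fricative, sonority 2.
/z/→/n/: 2→3 (does not fall) — violation.
/n/→/r/: 3→4 (does not fall) — violation.
/r/→/d/: 4→1 (falls) — ok.
/d/→/n/: 1→3 (does not fall) — violation.
/n/→/ɣ/: 3→2 (falls) — ok.

3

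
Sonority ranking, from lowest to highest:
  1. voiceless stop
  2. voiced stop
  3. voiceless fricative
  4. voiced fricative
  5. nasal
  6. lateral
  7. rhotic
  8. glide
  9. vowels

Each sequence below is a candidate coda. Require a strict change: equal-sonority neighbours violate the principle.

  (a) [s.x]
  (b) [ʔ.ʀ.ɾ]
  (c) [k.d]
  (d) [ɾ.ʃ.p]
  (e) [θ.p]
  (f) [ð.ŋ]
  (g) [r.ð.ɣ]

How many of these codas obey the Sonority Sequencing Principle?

2

(a) [s.x]: profile 3-3 — violates.
(b) [ʔ.ʀ.ɾ]: profile 1-7-7 — violates.
(c) [k.d]: profile 1-2 — violates.
(d) [ɾ.ʃ.p]: profile 7-3-1 — obeys.
(e) [θ.p]: profile 3-1 — obeys.
(f) [ð.ŋ]: profile 4-5 — violates.
(g) [r.ð.ɣ]: profile 7-4-4 — violates.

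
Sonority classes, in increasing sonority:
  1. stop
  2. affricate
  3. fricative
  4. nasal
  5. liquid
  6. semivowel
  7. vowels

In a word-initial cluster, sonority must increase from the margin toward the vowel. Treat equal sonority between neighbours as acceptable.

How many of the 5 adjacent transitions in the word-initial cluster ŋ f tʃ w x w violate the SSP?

/ŋ/: nasal = 4.
/f/: fricative = 3.
/tʃ/: affricate = 2.
/w/: semivowel = 6.
/x/: fricative = 3.
/w/: semivowel = 6.
/ŋ/→/f/: 4→3 (does not rise) — violation.
/f/→/tʃ/: 3→2 (does not rise) — violation.
/tʃ/→/w/: 2→6 (rises) — ok.
/w/→/x/: 6→3 (does not rise) — violation.
/x/→/w/: 3→6 (rises) — ok.

3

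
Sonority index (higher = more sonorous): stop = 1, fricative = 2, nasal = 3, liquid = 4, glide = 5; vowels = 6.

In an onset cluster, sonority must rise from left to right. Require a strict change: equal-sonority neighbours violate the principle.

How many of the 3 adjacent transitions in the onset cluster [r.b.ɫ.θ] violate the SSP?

/r/ — liquid, sonority 4.
/b/ — stop, sonority 1.
/ɫ/ — liquid, sonority 4.
/θ/ — fricative, sonority 2.
/r/→/b/: 4→1 (does not rise) — violation.
/b/→/ɫ/: 1→4 (rises) — ok.
/ɫ/→/θ/: 4→2 (does not rise) — violation.

2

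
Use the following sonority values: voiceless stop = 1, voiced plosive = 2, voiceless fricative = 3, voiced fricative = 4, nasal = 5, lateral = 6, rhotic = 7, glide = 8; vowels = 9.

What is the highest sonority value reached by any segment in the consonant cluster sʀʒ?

/s/: voiceless fricative = 3.
/ʀ/: rhotic = 7.
/ʒ/: voiced fricative = 4.
The maximum is 7.

7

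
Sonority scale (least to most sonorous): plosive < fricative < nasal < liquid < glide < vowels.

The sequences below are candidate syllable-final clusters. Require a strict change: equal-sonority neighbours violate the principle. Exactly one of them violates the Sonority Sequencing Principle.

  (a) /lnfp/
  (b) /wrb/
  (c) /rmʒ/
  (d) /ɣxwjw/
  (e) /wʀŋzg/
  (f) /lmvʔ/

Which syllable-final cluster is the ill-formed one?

(a) sonority 4-3-2-1: well-formed.
(b) sonority 5-4-1: well-formed.
(c) sonority 4-3-2: well-formed.
(d) sonority 2-2-5-5-5: ill-formed.
(e) sonority 5-4-3-2-1: well-formed.
(f) sonority 4-3-2-1: well-formed.

d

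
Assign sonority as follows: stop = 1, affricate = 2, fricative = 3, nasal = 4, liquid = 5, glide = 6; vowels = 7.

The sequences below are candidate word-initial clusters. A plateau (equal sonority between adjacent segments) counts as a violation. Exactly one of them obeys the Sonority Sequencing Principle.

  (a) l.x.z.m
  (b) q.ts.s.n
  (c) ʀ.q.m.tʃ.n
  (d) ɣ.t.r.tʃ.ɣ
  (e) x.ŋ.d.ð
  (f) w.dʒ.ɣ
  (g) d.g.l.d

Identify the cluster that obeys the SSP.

b

(a) 5-3-3-4 → violates
(b) 1-2-3-4 → obeys
(c) 5-1-4-2-4 → violates
(d) 3-1-5-2-3 → violates
(e) 3-4-1-3 → violates
(f) 6-2-3 → violates
(g) 1-1-5-1 → violates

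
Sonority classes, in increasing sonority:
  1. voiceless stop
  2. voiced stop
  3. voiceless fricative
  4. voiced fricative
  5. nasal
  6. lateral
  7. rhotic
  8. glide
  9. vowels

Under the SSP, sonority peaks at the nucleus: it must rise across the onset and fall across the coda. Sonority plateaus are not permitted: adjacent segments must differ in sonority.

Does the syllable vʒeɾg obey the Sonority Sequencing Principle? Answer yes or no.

no

Onset: /v/ is a voiced fricative (sonority 4), /ʒ/ is a voiced fricative (sonority 4); then the nucleus /e/ (sonority 9).
Onset profile 4-4-9 — does not strictly rise throughout.
Coda: /ɾ/ is a rhotic (sonority 7), /g/ is a voiced stop (sonority 2).
Coda profile 9-7-2 — falls from the nucleus.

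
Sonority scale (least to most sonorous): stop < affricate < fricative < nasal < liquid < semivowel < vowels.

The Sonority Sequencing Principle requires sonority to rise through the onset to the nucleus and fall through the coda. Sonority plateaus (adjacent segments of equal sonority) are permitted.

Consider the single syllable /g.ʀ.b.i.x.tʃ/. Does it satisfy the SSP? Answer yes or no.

Onset: /g/ is a stop (sonority 1), /ʀ/ is a liquid (sonority 5), /b/ is a stop (sonority 1); then the nucleus /i/ (sonority 7).
Onset profile 1-5-1-7 — does not rise throughout.
Coda: /x/ is a fricative (sonority 3), /tʃ/ is an affricate (sonority 2).
Coda profile 7-3-2 — falls from the nucleus.

no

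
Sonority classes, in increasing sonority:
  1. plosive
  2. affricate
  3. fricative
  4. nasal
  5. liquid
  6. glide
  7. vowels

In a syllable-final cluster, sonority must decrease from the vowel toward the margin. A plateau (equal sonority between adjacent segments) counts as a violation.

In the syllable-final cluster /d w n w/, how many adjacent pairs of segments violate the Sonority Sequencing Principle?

2

/d/ is a plosive (sonority 1).
/w/ is a glide (sonority 6).
/n/ is a nasal (sonority 4).
/w/ is a glide (sonority 6).
/d/→/w/: 1→6 (does not fall) — violation.
/w/→/n/: 6→4 (falls) — ok.
/n/→/w/: 4→6 (does not fall) — violation.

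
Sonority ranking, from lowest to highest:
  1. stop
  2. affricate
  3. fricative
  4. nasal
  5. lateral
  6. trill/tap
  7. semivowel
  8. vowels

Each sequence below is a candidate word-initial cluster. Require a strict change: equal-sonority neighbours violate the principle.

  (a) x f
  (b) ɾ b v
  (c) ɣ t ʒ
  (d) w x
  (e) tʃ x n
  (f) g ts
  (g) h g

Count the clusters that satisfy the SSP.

2

(a) sonority 3-3: ill-formed.
(b) sonority 6-1-3: ill-formed.
(c) sonority 3-1-3: ill-formed.
(d) sonority 7-3: ill-formed.
(e) sonority 2-3-4: well-formed.
(f) sonority 1-2: well-formed.
(g) sonority 3-1: ill-formed.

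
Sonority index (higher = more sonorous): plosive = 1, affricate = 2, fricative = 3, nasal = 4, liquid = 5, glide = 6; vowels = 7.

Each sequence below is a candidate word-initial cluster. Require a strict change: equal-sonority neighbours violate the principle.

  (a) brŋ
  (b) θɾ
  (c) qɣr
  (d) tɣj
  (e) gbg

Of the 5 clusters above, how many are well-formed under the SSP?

(a) 1-5-4 → violates
(b) 3-5 → obeys
(c) 1-3-5 → obeys
(d) 1-3-6 → obeys
(e) 1-1-1 → violates

3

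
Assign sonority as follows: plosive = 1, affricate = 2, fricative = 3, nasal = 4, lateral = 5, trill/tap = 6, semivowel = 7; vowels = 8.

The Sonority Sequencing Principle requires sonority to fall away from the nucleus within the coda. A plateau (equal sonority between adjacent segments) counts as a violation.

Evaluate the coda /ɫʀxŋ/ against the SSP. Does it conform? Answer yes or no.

no

/ɫ/ is a lateral (sonority 5).
/ʀ/ is a trill/tap (sonority 6).
/x/ is a fricative (sonority 3).
/ŋ/ is a nasal (sonority 4).
The profile is 5-6-3-4. Between /ɫ/ (5) and /ʀ/ (6) sonority does not fall, so the cluster violates the SSP.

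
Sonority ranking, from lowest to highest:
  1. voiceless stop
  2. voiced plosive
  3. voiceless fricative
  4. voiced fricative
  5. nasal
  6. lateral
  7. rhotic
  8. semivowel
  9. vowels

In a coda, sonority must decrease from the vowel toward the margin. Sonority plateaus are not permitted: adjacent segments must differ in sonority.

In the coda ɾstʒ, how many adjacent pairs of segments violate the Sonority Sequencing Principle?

1

/ɾ/: rhotic = 7.
/s/: voiceless fricative = 3.
/t/: voiceless stop = 1.
/ʒ/: voiced fricative = 4.
/ɾ/→/s/: 7→3 (falls) — ok.
/s/→/t/: 3→1 (falls) — ok.
/t/→/ʒ/: 1→4 (does not fall) — violation.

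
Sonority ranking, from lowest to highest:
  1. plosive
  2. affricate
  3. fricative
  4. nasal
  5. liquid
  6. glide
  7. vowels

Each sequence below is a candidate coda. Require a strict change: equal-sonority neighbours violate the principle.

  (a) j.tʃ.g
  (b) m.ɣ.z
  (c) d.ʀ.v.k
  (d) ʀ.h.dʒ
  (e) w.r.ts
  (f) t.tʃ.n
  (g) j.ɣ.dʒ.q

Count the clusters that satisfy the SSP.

4

(a) j.tʃ.g: profile 6-2-1 — obeys.
(b) m.ɣ.z: profile 4-3-3 — violates.
(c) d.ʀ.v.k: profile 1-5-3-1 — violates.
(d) ʀ.h.dʒ: profile 5-3-2 — obeys.
(e) w.r.ts: profile 6-5-2 — obeys.
(f) t.tʃ.n: profile 1-2-4 — violates.
(g) j.ɣ.dʒ.q: profile 6-3-2-1 — obeys.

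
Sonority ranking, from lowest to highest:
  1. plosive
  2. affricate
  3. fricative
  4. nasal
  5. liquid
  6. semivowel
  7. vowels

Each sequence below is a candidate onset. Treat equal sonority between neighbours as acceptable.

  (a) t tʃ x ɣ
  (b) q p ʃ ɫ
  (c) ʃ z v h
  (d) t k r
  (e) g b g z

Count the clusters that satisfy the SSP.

5

(a) sonority 1-2-3-3: well-formed.
(b) sonority 1-1-3-5: well-formed.
(c) sonority 3-3-3-3: well-formed.
(d) sonority 1-1-5: well-formed.
(e) sonority 1-1-1-3: well-formed.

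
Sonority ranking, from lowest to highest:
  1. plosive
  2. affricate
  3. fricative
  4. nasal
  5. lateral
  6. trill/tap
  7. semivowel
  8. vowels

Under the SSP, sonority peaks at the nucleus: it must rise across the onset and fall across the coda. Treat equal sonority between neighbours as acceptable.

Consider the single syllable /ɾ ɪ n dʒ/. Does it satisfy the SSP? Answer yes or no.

Onset: /ɾ/ is a trill/tap (sonority 6); then the nucleus /ɪ/ (sonority 8).
Onset profile 6-8 — rises to the nucleus.
Coda: /n/ is a nasal (sonority 4), /dʒ/ is an affricate (sonority 2).
Coda profile 8-4-2 — falls from the nucleus.

yes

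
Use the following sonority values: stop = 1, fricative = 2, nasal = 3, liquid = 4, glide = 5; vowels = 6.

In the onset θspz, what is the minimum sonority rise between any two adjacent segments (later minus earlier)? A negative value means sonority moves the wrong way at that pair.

-1

/θ/ — fricative, sonority 2.
/s/ — fricative, sonority 2.
/p/ — stop, sonority 1.
/z/ — fricative, sonority 2.
/θ/→/s/: change +0.
/s/→/p/: change -1.
/p/→/z/: change +1.
Minimum = -1.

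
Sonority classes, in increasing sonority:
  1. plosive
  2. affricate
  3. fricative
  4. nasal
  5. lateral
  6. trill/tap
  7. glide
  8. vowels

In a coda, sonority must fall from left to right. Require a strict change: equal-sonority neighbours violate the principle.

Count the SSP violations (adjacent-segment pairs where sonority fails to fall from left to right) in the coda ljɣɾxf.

3

/l/: lateral = 5.
/j/: glide = 7.
/ɣ/: fricative = 3.
/ɾ/: trill/tap = 6.
/x/: fricative = 3.
/f/: fricative = 3.
/l/→/j/: 5→7 (does not fall) — violation.
/j/→/ɣ/: 7→3 (falls) — ok.
/ɣ/→/ɾ/: 3→6 (does not fall) — violation.
/ɾ/→/x/: 6→3 (falls) — ok.
/x/→/f/: 3→3 (plateau) — violation.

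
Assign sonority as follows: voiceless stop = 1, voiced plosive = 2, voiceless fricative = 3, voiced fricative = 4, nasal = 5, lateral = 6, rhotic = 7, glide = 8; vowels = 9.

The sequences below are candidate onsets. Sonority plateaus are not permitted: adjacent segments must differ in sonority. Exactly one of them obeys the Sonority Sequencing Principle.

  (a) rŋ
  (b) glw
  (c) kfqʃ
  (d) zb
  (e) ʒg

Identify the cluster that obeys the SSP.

b

(a) 7-5 → violates
(b) 2-6-8 → obeys
(c) 1-3-1-3 → violates
(d) 4-2 → violates
(e) 4-2 → violates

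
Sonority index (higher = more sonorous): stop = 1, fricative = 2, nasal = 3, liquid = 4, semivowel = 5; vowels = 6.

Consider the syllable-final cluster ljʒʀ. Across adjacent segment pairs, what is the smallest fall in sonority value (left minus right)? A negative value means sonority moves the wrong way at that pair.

-2

/l/: liquid = 4.
/j/: semivowel = 5.
/ʒ/: fricative = 2.
/ʀ/: liquid = 4.
/l/→/j/: change -1.
/j/→/ʒ/: change +3.
/ʒ/→/ʀ/: change -2.
Minimum = -2.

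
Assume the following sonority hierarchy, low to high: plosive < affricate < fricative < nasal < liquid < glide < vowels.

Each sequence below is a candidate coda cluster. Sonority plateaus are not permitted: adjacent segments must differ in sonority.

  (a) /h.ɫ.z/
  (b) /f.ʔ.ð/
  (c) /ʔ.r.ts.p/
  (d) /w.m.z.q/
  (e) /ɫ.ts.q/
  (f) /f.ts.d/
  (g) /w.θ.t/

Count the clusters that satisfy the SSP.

4

(a) /h.ɫ.z/: profile 3-5-3 — violates.
(b) /f.ʔ.ð/: profile 3-1-3 — violates.
(c) /ʔ.r.ts.p/: profile 1-5-2-1 — violates.
(d) /w.m.z.q/: profile 6-4-3-1 — obeys.
(e) /ɫ.ts.q/: profile 5-2-1 — obeys.
(f) /f.ts.d/: profile 3-2-1 — obeys.
(g) /w.θ.t/: profile 6-3-1 — obeys.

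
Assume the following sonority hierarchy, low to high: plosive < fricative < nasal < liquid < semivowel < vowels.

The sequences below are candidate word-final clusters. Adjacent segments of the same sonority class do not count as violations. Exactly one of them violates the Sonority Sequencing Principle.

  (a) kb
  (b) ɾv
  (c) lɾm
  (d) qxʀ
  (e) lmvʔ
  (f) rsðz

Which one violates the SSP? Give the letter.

d

(a) kb: profile 1-1 — obeys.
(b) ɾv: profile 4-2 — obeys.
(c) lɾm: profile 4-4-3 — obeys.
(d) qxʀ: profile 1-2-4 — violates.
(e) lmvʔ: profile 4-3-2-1 — obeys.
(f) rsðz: profile 4-2-2-2 — obeys.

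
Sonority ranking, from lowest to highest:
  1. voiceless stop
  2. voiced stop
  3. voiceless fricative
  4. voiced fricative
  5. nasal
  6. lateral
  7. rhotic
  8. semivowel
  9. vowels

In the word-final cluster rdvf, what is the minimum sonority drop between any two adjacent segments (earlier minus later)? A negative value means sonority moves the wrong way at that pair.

-2

/r/: rhotic = 7.
/d/: voiced stop = 2.
/v/: voiced fricative = 4.
/f/: voiceless fricative = 3.
/r/→/d/: change +5.
/d/→/v/: change -2.
/v/→/f/: change +1.
Minimum = -2.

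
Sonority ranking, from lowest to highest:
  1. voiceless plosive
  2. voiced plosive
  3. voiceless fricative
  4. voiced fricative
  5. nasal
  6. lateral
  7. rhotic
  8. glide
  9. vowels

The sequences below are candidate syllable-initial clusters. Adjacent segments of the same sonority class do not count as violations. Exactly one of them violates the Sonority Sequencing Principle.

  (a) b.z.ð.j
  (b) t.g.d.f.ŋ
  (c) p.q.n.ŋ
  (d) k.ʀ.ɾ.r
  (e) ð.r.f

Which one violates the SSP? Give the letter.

(a) b.z.ð.j: profile 2-4-4-8 — obeys.
(b) t.g.d.f.ŋ: profile 1-2-2-3-5 — obeys.
(c) p.q.n.ŋ: profile 1-1-5-5 — obeys.
(d) k.ʀ.ɾ.r: profile 1-7-7-7 — obeys.
(e) ð.r.f: profile 4-7-3 — violates.

e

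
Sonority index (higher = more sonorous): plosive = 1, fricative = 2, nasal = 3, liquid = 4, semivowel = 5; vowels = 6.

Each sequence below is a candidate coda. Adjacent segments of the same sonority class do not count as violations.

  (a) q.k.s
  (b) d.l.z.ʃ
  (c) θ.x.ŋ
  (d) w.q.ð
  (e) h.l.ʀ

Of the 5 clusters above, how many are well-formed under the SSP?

(a) sonority 1-1-2: ill-formed.
(b) sonority 1-4-2-2: ill-formed.
(c) sonority 2-2-3: ill-formed.
(d) sonority 5-1-2: ill-formed.
(e) sonority 2-4-4: ill-formed.

0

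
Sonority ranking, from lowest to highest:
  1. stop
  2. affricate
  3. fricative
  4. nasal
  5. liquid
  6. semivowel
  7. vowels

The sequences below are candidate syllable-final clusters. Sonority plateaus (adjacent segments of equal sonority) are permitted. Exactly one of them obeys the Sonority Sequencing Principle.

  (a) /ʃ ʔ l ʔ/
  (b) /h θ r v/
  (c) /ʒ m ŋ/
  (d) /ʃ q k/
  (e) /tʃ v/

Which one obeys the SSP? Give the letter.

(a) /ʃ ʔ l ʔ/: profile 3-1-5-1 — violates.
(b) /h θ r v/: profile 3-3-5-3 — violates.
(c) /ʒ m ŋ/: profile 3-4-4 — violates.
(d) /ʃ q k/: profile 3-1-1 — obeys.
(e) /tʃ v/: profile 2-3 — violates.

d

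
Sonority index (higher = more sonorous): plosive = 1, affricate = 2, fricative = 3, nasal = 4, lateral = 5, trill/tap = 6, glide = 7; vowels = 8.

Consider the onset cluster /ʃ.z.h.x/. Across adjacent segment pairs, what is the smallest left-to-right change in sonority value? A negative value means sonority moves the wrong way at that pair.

0

/ʃ/: fricative = 3.
/z/: fricative = 3.
/h/: fricative = 3.
/x/: fricative = 3.
/ʃ/→/z/: change +0.
/z/→/h/: change +0.
/h/→/x/: change +0.
Minimum = 0.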